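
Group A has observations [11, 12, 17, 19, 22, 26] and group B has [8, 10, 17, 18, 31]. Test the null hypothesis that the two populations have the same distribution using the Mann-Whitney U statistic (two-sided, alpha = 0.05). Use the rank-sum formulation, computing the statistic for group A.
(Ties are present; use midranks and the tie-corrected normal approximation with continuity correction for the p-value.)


Step 1: Combine and sort all 11 observations; assign midranks.
sorted (value, group): (8,Y), (10,Y), (11,X), (12,X), (17,X), (17,Y), (18,Y), (19,X), (22,X), (26,X), (31,Y)
ranks: 8->1, 10->2, 11->3, 12->4, 17->5.5, 17->5.5, 18->7, 19->8, 22->9, 26->10, 31->11
Step 2: Rank sum for X: R1 = 3 + 4 + 5.5 + 8 + 9 + 10 = 39.5.
Step 3: U_X = R1 - n1(n1+1)/2 = 39.5 - 6*7/2 = 39.5 - 21 = 18.5.
       U_Y = n1*n2 - U_X = 30 - 18.5 = 11.5.
Step 4: Ties are present, so use the tie-corrected normal approximation (with continuity correction) for the p-value.
Step 5: p-value = 0.583025; compare to alpha = 0.05. fail to reject H0.

U_X = 18.5, p = 0.583025, fail to reject H0 at alpha = 0.05.


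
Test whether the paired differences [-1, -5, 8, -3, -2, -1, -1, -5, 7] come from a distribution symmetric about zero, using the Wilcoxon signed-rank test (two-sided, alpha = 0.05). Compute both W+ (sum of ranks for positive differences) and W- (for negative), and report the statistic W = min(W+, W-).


Step 1: Drop any zero differences (none here) and take |d_i|.
|d| = [1, 5, 8, 3, 2, 1, 1, 5, 7]
Step 2: Midrank |d_i| (ties get averaged ranks).
ranks: |1|->2, |5|->6.5, |8|->9, |3|->5, |2|->4, |1|->2, |1|->2, |5|->6.5, |7|->8
Step 3: Attach original signs; sum ranks with positive sign and with negative sign.
W+ = 9 + 8 = 17
W- = 2 + 6.5 + 5 + 4 + 2 + 2 + 6.5 = 28
(Check: W+ + W- = 45 should equal n(n+1)/2 = 45.)
Step 4: Test statistic W = min(W+, W-) = 17.
Step 5: Ties in |d|, so use the tie-corrected normal approximation.
        E[W] = n(n+1)/4 = 9*10/4 = 22.5.
        Tie groups: |d|=1 (t=3), |d|=5 (t=2); sum(t^3 - t) = 30.
        Var[W] = n(n+1)(2n+1)/24 - sum(t^3-t)/48 = 1710/24 - 30/48 = 70.625.
        z = (W - E[W]) / sqrt(Var[W]) = (17 - 22.5) / 8.4039 = -0.6545.
        Two-sided p = 2*Phi(z) = 0.512815.
Step 6: alpha = 0.05. fail to reject H0.

W+ = 17, W- = 28, W = min = 17, p = 0.512815, fail to reject H0.


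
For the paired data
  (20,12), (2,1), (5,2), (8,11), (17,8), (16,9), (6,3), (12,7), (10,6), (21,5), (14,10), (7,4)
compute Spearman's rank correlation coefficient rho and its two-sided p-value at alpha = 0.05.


Step 1: Rank x and y separately (midranks; no ties here).
rank(x): 20->11, 2->1, 5->2, 8->5, 17->10, 16->9, 6->3, 12->7, 10->6, 21->12, 14->8, 7->4
rank(y): 12->12, 1->1, 2->2, 11->11, 8->8, 9->9, 3->3, 7->7, 6->6, 5->5, 10->10, 4->4
Step 2: d_i = R_x(i) - R_y(i); compute d_i^2.
  (11-12)^2=1, (1-1)^2=0, (2-2)^2=0, (5-11)^2=36, (10-8)^2=4, (9-9)^2=0, (3-3)^2=0, (7-7)^2=0, (6-6)^2=0, (12-5)^2=49, (8-10)^2=4, (4-4)^2=0
sum(d^2) = 94.
Step 3: rho = 1 - 6*94 / (12*(12^2 - 1)) = 1 - 564/1716 = 0.671329.
Step 4: Under H0, t = rho * sqrt((n-2)/(1-rho^2)) = 2.8643 ~ t(10).
Step 5: Two-sided p-value from the t-distribution with 10 df = 0.016831.
Step 6: alpha = 0.05. reject H0.

rho = 0.6713, p = 0.016831, reject H0 at alpha = 0.05.


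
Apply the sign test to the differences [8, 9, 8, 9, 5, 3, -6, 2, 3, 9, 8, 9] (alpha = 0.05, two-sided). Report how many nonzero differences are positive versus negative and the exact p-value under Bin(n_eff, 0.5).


Step 1: Discard zero differences. Original n = 12; n_eff = number of nonzero differences = 12.
Nonzero differences (with sign): +8, +9, +8, +9, +5, +3, -6, +2, +3, +9, +8, +9
Step 2: Count signs: positive = 11, negative = 1.
Step 3: Under H0: P(positive) = 0.5, so the number of positives S ~ Bin(12, 0.5).
Step 4: Two-sided exact p-value = sum of Bin(12,0.5) probabilities at or below the observed probability = 0.006348.
Step 5: alpha = 0.05. reject H0.

n_eff = 12, pos = 11, neg = 1, p = 0.006348, reject H0.


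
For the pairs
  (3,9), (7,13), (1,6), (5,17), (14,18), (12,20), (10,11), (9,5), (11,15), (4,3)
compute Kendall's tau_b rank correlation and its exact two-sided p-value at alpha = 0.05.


Step 1: Enumerate the 45 unordered pairs (i,j) with i<j and classify each by sign(x_j-x_i) * sign(y_j-y_i).
  (1,2):dx=+4,dy=+4->C; (1,3):dx=-2,dy=-3->C; (1,4):dx=+2,dy=+8->C; (1,5):dx=+11,dy=+9->C
  (1,6):dx=+9,dy=+11->C; (1,7):dx=+7,dy=+2->C; (1,8):dx=+6,dy=-4->D; (1,9):dx=+8,dy=+6->C
  (1,10):dx=+1,dy=-6->D; (2,3):dx=-6,dy=-7->C; (2,4):dx=-2,dy=+4->D; (2,5):dx=+7,dy=+5->C
  (2,6):dx=+5,dy=+7->C; (2,7):dx=+3,dy=-2->D; (2,8):dx=+2,dy=-8->D; (2,9):dx=+4,dy=+2->C
  (2,10):dx=-3,dy=-10->C; (3,4):dx=+4,dy=+11->C; (3,5):dx=+13,dy=+12->C; (3,6):dx=+11,dy=+14->C
  (3,7):dx=+9,dy=+5->C; (3,8):dx=+8,dy=-1->D; (3,9):dx=+10,dy=+9->C; (3,10):dx=+3,dy=-3->D
  (4,5):dx=+9,dy=+1->C; (4,6):dx=+7,dy=+3->C; (4,7):dx=+5,dy=-6->D; (4,8):dx=+4,dy=-12->D
  (4,9):dx=+6,dy=-2->D; (4,10):dx=-1,dy=-14->C; (5,6):dx=-2,dy=+2->D; (5,7):dx=-4,dy=-7->C
  (5,8):dx=-5,dy=-13->C; (5,9):dx=-3,dy=-3->C; (5,10):dx=-10,dy=-15->C; (6,7):dx=-2,dy=-9->C
  (6,8):dx=-3,dy=-15->C; (6,9):dx=-1,dy=-5->C; (6,10):dx=-8,dy=-17->C; (7,8):dx=-1,dy=-6->C
  (7,9):dx=+1,dy=+4->C; (7,10):dx=-6,dy=-8->C; (8,9):dx=+2,dy=+10->C; (8,10):dx=-5,dy=-2->C
  (9,10):dx=-7,dy=-12->C
Step 2: C = 34, D = 11, total pairs = 45.
Step 3: tau = (C - D)/(n(n-1)/2) = (34 - 11)/45 = 0.511111.
Step 4: Exact two-sided p-value (enumerate n! = 3628800 permutations of y under H0): p = 0.046623.
Step 5: alpha = 0.05. reject H0.

tau_b = 0.5111 (C=34, D=11), p = 0.046623, reject H0.


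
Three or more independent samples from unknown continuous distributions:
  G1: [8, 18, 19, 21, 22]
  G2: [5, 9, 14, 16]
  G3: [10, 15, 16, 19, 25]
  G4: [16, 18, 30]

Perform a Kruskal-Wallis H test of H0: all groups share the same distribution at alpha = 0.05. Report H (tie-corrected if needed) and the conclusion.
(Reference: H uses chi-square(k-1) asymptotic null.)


Step 1: Combine all N = 17 observations and assign midranks.
sorted (value, group, rank): (5,G2,1), (8,G1,2), (9,G2,3), (10,G3,4), (14,G2,5), (15,G3,6), (16,G2,8), (16,G3,8), (16,G4,8), (18,G1,10.5), (18,G4,10.5), (19,G1,12.5), (19,G3,12.5), (21,G1,14), (22,G1,15), (25,G3,16), (30,G4,17)
Step 2: Sum ranks within each group.
R_1 = 54 (n_1 = 5)
R_2 = 17 (n_2 = 4)
R_3 = 46.5 (n_3 = 5)
R_4 = 35.5 (n_4 = 3)
Step 3: H = 12/(N(N+1)) * sum(R_i^2/n_i) - 3(N+1)
     = 12/(17*18) * (54^2/5 + 17^2/4 + 46.5^2/5 + 35.5^2/3) - 3*18
     = 0.039216 * 1507.98 - 54
     = 5.136601.
Step 4: Ties present; correction factor C = 1 - 36/(17^3 - 17) = 0.992647. Corrected H = 5.136601 / 0.992647 = 5.174650.
Step 5: Under H0, H ~ chi^2(3); p-value = 0.159446.
Step 6: alpha = 0.05. fail to reject H0.

H = 5.1747, df = 3, p = 0.159446, fail to reject H0.


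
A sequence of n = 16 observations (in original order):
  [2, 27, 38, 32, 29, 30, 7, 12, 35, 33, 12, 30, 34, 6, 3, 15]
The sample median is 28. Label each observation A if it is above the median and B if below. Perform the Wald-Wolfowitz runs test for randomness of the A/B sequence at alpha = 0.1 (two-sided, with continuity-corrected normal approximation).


Step 1: Compute median = 28; label A = above, B = below.
Labels in order: BBAAAABBAABAABBB  (n_A = 8, n_B = 8)
Step 2: Count runs R = 7.
Step 3: Under H0 (random ordering), E[R] = 2*n_A*n_B/(n_A+n_B) + 1 = 2*8*8/16 + 1 = 9.0000.
        Var[R] = 2*n_A*n_B*(2*n_A*n_B - n_A - n_B) / ((n_A+n_B)^2 * (n_A+n_B-1)) = 14336/3840 = 3.7333.
        SD[R] = 1.9322.
Step 4: Continuity-corrected z = (R + 0.5 - E[R]) / SD[R] = (7 + 0.5 - 9.0000) / 1.9322 = -0.7763.
Step 5: Two-sided p-value via normal approximation = 2*(1 - Phi(|z|)) = 0.437558.
Step 6: alpha = 0.1. fail to reject H0.

R = 7, z = -0.7763, p = 0.437558, fail to reject H0.


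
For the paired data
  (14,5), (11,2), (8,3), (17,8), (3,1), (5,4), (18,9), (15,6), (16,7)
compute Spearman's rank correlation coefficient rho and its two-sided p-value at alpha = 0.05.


Step 1: Rank x and y separately (midranks; no ties here).
rank(x): 14->5, 11->4, 8->3, 17->8, 3->1, 5->2, 18->9, 15->6, 16->7
rank(y): 5->5, 2->2, 3->3, 8->8, 1->1, 4->4, 9->9, 6->6, 7->7
Step 2: d_i = R_x(i) - R_y(i); compute d_i^2.
  (5-5)^2=0, (4-2)^2=4, (3-3)^2=0, (8-8)^2=0, (1-1)^2=0, (2-4)^2=4, (9-9)^2=0, (6-6)^2=0, (7-7)^2=0
sum(d^2) = 8.
Step 3: rho = 1 - 6*8 / (9*(9^2 - 1)) = 1 - 48/720 = 0.933333.
Step 4: Under H0, t = rho * sqrt((n-2)/(1-rho^2)) = 6.8783 ~ t(7).
Step 5: Two-sided p-value from the t-distribution with 7 df = 0.000236.
Step 6: alpha = 0.05. reject H0.

rho = 0.9333, p = 0.000236, reject H0 at alpha = 0.05.


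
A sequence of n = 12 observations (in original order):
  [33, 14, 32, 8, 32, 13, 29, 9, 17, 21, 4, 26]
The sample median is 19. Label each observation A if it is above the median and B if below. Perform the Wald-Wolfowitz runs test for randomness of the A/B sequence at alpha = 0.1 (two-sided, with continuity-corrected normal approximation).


Step 1: Compute median = 19; label A = above, B = below.
Labels in order: ABABABABBABA  (n_A = 6, n_B = 6)
Step 2: Count runs R = 11.
Step 3: Under H0 (random ordering), E[R] = 2*n_A*n_B/(n_A+n_B) + 1 = 2*6*6/12 + 1 = 7.0000.
        Var[R] = 2*n_A*n_B*(2*n_A*n_B - n_A - n_B) / ((n_A+n_B)^2 * (n_A+n_B-1)) = 4320/1584 = 2.7273.
        SD[R] = 1.6514.
Step 4: Continuity-corrected z = (R - 0.5 - E[R]) / SD[R] = (11 - 0.5 - 7.0000) / 1.6514 = 2.1194.
Step 5: Two-sided p-value via normal approximation = 2*(1 - Phi(|z|)) = 0.034060.
Step 6: alpha = 0.1. reject H0.

R = 11, z = 2.1194, p = 0.034060, reject H0.


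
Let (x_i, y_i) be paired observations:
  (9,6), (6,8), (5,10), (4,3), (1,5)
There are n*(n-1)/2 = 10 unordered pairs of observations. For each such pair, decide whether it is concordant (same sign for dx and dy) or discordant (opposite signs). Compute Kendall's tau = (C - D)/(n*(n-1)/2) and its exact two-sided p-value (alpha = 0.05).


Step 1: Enumerate the 10 unordered pairs (i,j) with i<j and classify each by sign(x_j-x_i) * sign(y_j-y_i).
  (1,2):dx=-3,dy=+2->D; (1,3):dx=-4,dy=+4->D; (1,4):dx=-5,dy=-3->C; (1,5):dx=-8,dy=-1->C
  (2,3):dx=-1,dy=+2->D; (2,4):dx=-2,dy=-5->C; (2,5):dx=-5,dy=-3->C; (3,4):dx=-1,dy=-7->C
  (3,5):dx=-4,dy=-5->C; (4,5):dx=-3,dy=+2->D
Step 2: C = 6, D = 4, total pairs = 10.
Step 3: tau = (C - D)/(n(n-1)/2) = (6 - 4)/10 = 0.200000.
Step 4: Exact two-sided p-value (enumerate n! = 120 permutations of y under H0): p = 0.816667.
Step 5: alpha = 0.05. fail to reject H0.

tau_b = 0.2000 (C=6, D=4), p = 0.816667, fail to reject H0.


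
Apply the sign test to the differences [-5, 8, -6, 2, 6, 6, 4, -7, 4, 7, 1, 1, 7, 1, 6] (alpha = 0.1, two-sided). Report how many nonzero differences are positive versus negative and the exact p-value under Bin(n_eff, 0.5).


Step 1: Discard zero differences. Original n = 15; n_eff = number of nonzero differences = 15.
Nonzero differences (with sign): -5, +8, -6, +2, +6, +6, +4, -7, +4, +7, +1, +1, +7, +1, +6
Step 2: Count signs: positive = 12, negative = 3.
Step 3: Under H0: P(positive) = 0.5, so the number of positives S ~ Bin(15, 0.5).
Step 4: Two-sided exact p-value = sum of Bin(15,0.5) probabilities at or below the observed probability = 0.035156.
Step 5: alpha = 0.1. reject H0.

n_eff = 15, pos = 12, neg = 3, p = 0.035156, reject H0.


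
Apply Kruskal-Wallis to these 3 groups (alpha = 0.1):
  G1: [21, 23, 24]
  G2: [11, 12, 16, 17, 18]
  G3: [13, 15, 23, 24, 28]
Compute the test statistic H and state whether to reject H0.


Step 1: Combine all N = 13 observations and assign midranks.
sorted (value, group, rank): (11,G2,1), (12,G2,2), (13,G3,3), (15,G3,4), (16,G2,5), (17,G2,6), (18,G2,7), (21,G1,8), (23,G1,9.5), (23,G3,9.5), (24,G1,11.5), (24,G3,11.5), (28,G3,13)
Step 2: Sum ranks within each group.
R_1 = 29 (n_1 = 3)
R_2 = 21 (n_2 = 5)
R_3 = 41 (n_3 = 5)
Step 3: H = 12/(N(N+1)) * sum(R_i^2/n_i) - 3(N+1)
     = 12/(13*14) * (29^2/3 + 21^2/5 + 41^2/5) - 3*14
     = 0.065934 * 704.733 - 42
     = 4.465934.
Step 4: Ties present; correction factor C = 1 - 12/(13^3 - 13) = 0.994505. Corrected H = 4.465934 / 0.994505 = 4.490608.
Step 5: Under H0, H ~ chi^2(2); p-value = 0.105895.
Step 6: alpha = 0.1. fail to reject H0.

H = 4.4906, df = 2, p = 0.105895, fail to reject H0.


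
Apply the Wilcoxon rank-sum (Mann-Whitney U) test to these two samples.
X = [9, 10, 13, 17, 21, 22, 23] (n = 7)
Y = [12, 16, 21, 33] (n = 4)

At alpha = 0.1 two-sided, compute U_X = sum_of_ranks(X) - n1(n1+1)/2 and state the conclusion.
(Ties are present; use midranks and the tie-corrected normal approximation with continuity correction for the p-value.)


Step 1: Combine and sort all 11 observations; assign midranks.
sorted (value, group): (9,X), (10,X), (12,Y), (13,X), (16,Y), (17,X), (21,X), (21,Y), (22,X), (23,X), (33,Y)
ranks: 9->1, 10->2, 12->3, 13->4, 16->5, 17->6, 21->7.5, 21->7.5, 22->9, 23->10, 33->11
Step 2: Rank sum for X: R1 = 1 + 2 + 4 + 6 + 7.5 + 9 + 10 = 39.5.
Step 3: U_X = R1 - n1(n1+1)/2 = 39.5 - 7*8/2 = 39.5 - 28 = 11.5.
       U_Y = n1*n2 - U_X = 28 - 11.5 = 16.5.
Step 4: Ties are present, so use the tie-corrected normal approximation (with continuity correction) for the p-value.
Step 5: p-value = 0.704817; compare to alpha = 0.1. fail to reject H0.

U_X = 11.5, p = 0.704817, fail to reject H0 at alpha = 0.1.


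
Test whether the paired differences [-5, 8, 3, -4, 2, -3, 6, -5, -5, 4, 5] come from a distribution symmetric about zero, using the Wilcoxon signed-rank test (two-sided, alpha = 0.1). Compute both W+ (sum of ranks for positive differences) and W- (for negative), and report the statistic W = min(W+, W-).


Step 1: Drop any zero differences (none here) and take |d_i|.
|d| = [5, 8, 3, 4, 2, 3, 6, 5, 5, 4, 5]
Step 2: Midrank |d_i| (ties get averaged ranks).
ranks: |5|->7.5, |8|->11, |3|->2.5, |4|->4.5, |2|->1, |3|->2.5, |6|->10, |5|->7.5, |5|->7.5, |4|->4.5, |5|->7.5
Step 3: Attach original signs; sum ranks with positive sign and with negative sign.
W+ = 11 + 2.5 + 1 + 10 + 4.5 + 7.5 = 36.5
W- = 7.5 + 4.5 + 2.5 + 7.5 + 7.5 = 29.5
(Check: W+ + W- = 66 should equal n(n+1)/2 = 66.)
Step 4: Test statistic W = min(W+, W-) = 29.5.
Step 5: Ties in |d|, so use the tie-corrected normal approximation.
        E[W] = n(n+1)/4 = 11*12/4 = 33.
        Tie groups: |d|=3 (t=2), |d|=4 (t=2), |d|=5 (t=4); sum(t^3 - t) = 72.
        Var[W] = n(n+1)(2n+1)/24 - sum(t^3-t)/48 = 3036/24 - 72/48 = 125.
        z = (W - E[W]) / sqrt(Var[W]) = (29.5 - 33) / 11.1803 = -0.3130.
        Two-sided p = 2*Phi(z) = 0.754243.
Step 6: alpha = 0.1. fail to reject H0.

W+ = 36.5, W- = 29.5, W = min = 29.5, p = 0.754243, fail to reject H0.


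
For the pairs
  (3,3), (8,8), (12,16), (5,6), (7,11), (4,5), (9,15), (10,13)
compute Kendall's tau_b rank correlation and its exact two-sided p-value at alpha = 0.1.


Step 1: Enumerate the 28 unordered pairs (i,j) with i<j and classify each by sign(x_j-x_i) * sign(y_j-y_i).
  (1,2):dx=+5,dy=+5->C; (1,3):dx=+9,dy=+13->C; (1,4):dx=+2,dy=+3->C; (1,5):dx=+4,dy=+8->C
  (1,6):dx=+1,dy=+2->C; (1,7):dx=+6,dy=+12->C; (1,8):dx=+7,dy=+10->C; (2,3):dx=+4,dy=+8->C
  (2,4):dx=-3,dy=-2->C; (2,5):dx=-1,dy=+3->D; (2,6):dx=-4,dy=-3->C; (2,7):dx=+1,dy=+7->C
  (2,8):dx=+2,dy=+5->C; (3,4):dx=-7,dy=-10->C; (3,5):dx=-5,dy=-5->C; (3,6):dx=-8,dy=-11->C
  (3,7):dx=-3,dy=-1->C; (3,8):dx=-2,dy=-3->C; (4,5):dx=+2,dy=+5->C; (4,6):dx=-1,dy=-1->C
  (4,7):dx=+4,dy=+9->C; (4,8):dx=+5,dy=+7->C; (5,6):dx=-3,dy=-6->C; (5,7):dx=+2,dy=+4->C
  (5,8):dx=+3,dy=+2->C; (6,7):dx=+5,dy=+10->C; (6,8):dx=+6,dy=+8->C; (7,8):dx=+1,dy=-2->D
Step 2: C = 26, D = 2, total pairs = 28.
Step 3: tau = (C - D)/(n(n-1)/2) = (26 - 2)/28 = 0.857143.
Step 4: Exact two-sided p-value (enumerate n! = 40320 permutations of y under H0): p = 0.001736.
Step 5: alpha = 0.1. reject H0.

tau_b = 0.8571 (C=26, D=2), p = 0.001736, reject H0.


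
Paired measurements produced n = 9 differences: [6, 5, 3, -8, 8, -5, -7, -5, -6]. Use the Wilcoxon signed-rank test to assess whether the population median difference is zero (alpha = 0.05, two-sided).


Step 1: Drop any zero differences (none here) and take |d_i|.
|d| = [6, 5, 3, 8, 8, 5, 7, 5, 6]
Step 2: Midrank |d_i| (ties get averaged ranks).
ranks: |6|->5.5, |5|->3, |3|->1, |8|->8.5, |8|->8.5, |5|->3, |7|->7, |5|->3, |6|->5.5
Step 3: Attach original signs; sum ranks with positive sign and with negative sign.
W+ = 5.5 + 3 + 1 + 8.5 = 18
W- = 8.5 + 3 + 7 + 3 + 5.5 = 27
(Check: W+ + W- = 45 should equal n(n+1)/2 = 45.)
Step 4: Test statistic W = min(W+, W-) = 18.
Step 5: Ties in |d|, so use the tie-corrected normal approximation.
        E[W] = n(n+1)/4 = 9*10/4 = 22.5.
        Tie groups: |d|=5 (t=3), |d|=6 (t=2), |d|=8 (t=2); sum(t^3 - t) = 36.
        Var[W] = n(n+1)(2n+1)/24 - sum(t^3-t)/48 = 1710/24 - 36/48 = 70.5.
        z = (W - E[W]) / sqrt(Var[W]) = (18 - 22.5) / 8.3964 = -0.5359.
        Two-sided p = 2*Phi(z) = 0.591998.
Step 6: alpha = 0.05. fail to reject H0.

W+ = 18, W- = 27, W = min = 18, p = 0.591998, fail to reject H0.


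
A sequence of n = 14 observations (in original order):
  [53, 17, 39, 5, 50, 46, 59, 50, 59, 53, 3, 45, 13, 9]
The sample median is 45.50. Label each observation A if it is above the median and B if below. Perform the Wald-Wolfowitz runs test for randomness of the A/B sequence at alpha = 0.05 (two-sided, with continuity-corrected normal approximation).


Step 1: Compute median = 45.50; label A = above, B = below.
Labels in order: ABBBAAAAAABBBB  (n_A = 7, n_B = 7)
Step 2: Count runs R = 4.
Step 3: Under H0 (random ordering), E[R] = 2*n_A*n_B/(n_A+n_B) + 1 = 2*7*7/14 + 1 = 8.0000.
        Var[R] = 2*n_A*n_B*(2*n_A*n_B - n_A - n_B) / ((n_A+n_B)^2 * (n_A+n_B-1)) = 8232/2548 = 3.2308.
        SD[R] = 1.7974.
Step 4: Continuity-corrected z = (R + 0.5 - E[R]) / SD[R] = (4 + 0.5 - 8.0000) / 1.7974 = -1.9472.
Step 5: Two-sided p-value via normal approximation = 2*(1 - Phi(|z|)) = 0.051508.
Step 6: alpha = 0.05. fail to reject H0.

R = 4, z = -1.9472, p = 0.051508, fail to reject H0.


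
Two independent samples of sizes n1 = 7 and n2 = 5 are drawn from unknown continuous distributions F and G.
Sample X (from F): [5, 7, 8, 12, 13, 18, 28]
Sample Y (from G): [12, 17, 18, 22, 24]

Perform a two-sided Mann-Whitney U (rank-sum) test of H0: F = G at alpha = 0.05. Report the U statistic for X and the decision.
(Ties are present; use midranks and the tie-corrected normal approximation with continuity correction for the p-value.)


Step 1: Combine and sort all 12 observations; assign midranks.
sorted (value, group): (5,X), (7,X), (8,X), (12,X), (12,Y), (13,X), (17,Y), (18,X), (18,Y), (22,Y), (24,Y), (28,X)
ranks: 5->1, 7->2, 8->3, 12->4.5, 12->4.5, 13->6, 17->7, 18->8.5, 18->8.5, 22->10, 24->11, 28->12
Step 2: Rank sum for X: R1 = 1 + 2 + 3 + 4.5 + 6 + 8.5 + 12 = 37.
Step 3: U_X = R1 - n1(n1+1)/2 = 37 - 7*8/2 = 37 - 28 = 9.
       U_Y = n1*n2 - U_X = 35 - 9 = 26.
Step 4: Ties are present, so use the tie-corrected normal approximation (with continuity correction) for the p-value.
Step 5: p-value = 0.192314; compare to alpha = 0.05. fail to reject H0.

U_X = 9, p = 0.192314, fail to reject H0 at alpha = 0.05.


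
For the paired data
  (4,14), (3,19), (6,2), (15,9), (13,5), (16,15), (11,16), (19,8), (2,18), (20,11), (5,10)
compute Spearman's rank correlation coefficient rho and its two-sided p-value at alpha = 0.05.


Step 1: Rank x and y separately (midranks; no ties here).
rank(x): 4->3, 3->2, 6->5, 15->8, 13->7, 16->9, 11->6, 19->10, 2->1, 20->11, 5->4
rank(y): 14->7, 19->11, 2->1, 9->4, 5->2, 15->8, 16->9, 8->3, 18->10, 11->6, 10->5
Step 2: d_i = R_x(i) - R_y(i); compute d_i^2.
  (3-7)^2=16, (2-11)^2=81, (5-1)^2=16, (8-4)^2=16, (7-2)^2=25, (9-8)^2=1, (6-9)^2=9, (10-3)^2=49, (1-10)^2=81, (11-6)^2=25, (4-5)^2=1
sum(d^2) = 320.
Step 3: rho = 1 - 6*320 / (11*(11^2 - 1)) = 1 - 1920/1320 = -0.454545.
Step 4: Under H0, t = rho * sqrt((n-2)/(1-rho^2)) = -1.5309 ~ t(9).
Step 5: Two-sided p-value from the t-distribution with 9 df = 0.160145.
Step 6: alpha = 0.05. fail to reject H0.

rho = -0.4545, p = 0.160145, fail to reject H0 at alpha = 0.05.


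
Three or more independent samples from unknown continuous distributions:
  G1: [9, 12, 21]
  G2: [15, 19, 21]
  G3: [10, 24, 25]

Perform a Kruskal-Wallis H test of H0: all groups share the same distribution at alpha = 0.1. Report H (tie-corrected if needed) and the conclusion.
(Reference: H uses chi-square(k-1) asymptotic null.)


Step 1: Combine all N = 9 observations and assign midranks.
sorted (value, group, rank): (9,G1,1), (10,G3,2), (12,G1,3), (15,G2,4), (19,G2,5), (21,G1,6.5), (21,G2,6.5), (24,G3,8), (25,G3,9)
Step 2: Sum ranks within each group.
R_1 = 10.5 (n_1 = 3)
R_2 = 15.5 (n_2 = 3)
R_3 = 19 (n_3 = 3)
Step 3: H = 12/(N(N+1)) * sum(R_i^2/n_i) - 3(N+1)
     = 12/(9*10) * (10.5^2/3 + 15.5^2/3 + 19^2/3) - 3*10
     = 0.133333 * 237.167 - 30
     = 1.622222.
Step 4: Ties present; correction factor C = 1 - 6/(9^3 - 9) = 0.991667. Corrected H = 1.622222 / 0.991667 = 1.635854.
Step 5: Under H0, H ~ chi^2(2); p-value = 0.441346.
Step 6: alpha = 0.1. fail to reject H0.

H = 1.6359, df = 2, p = 0.441346, fail to reject H0.


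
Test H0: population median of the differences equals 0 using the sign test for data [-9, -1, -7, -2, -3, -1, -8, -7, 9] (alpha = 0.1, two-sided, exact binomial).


Step 1: Discard zero differences. Original n = 9; n_eff = number of nonzero differences = 9.
Nonzero differences (with sign): -9, -1, -7, -2, -3, -1, -8, -7, +9
Step 2: Count signs: positive = 1, negative = 8.
Step 3: Under H0: P(positive) = 0.5, so the number of positives S ~ Bin(9, 0.5).
Step 4: Two-sided exact p-value = sum of Bin(9,0.5) probabilities at or below the observed probability = 0.039062.
Step 5: alpha = 0.1. reject H0.

n_eff = 9, pos = 1, neg = 8, p = 0.039062, reject H0.


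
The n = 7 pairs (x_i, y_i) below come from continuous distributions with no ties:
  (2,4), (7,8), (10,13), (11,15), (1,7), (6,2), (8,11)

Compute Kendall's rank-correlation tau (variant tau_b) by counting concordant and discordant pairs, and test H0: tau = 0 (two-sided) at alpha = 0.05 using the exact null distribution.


Step 1: Enumerate the 21 unordered pairs (i,j) with i<j and classify each by sign(x_j-x_i) * sign(y_j-y_i).
  (1,2):dx=+5,dy=+4->C; (1,3):dx=+8,dy=+9->C; (1,4):dx=+9,dy=+11->C; (1,5):dx=-1,dy=+3->D
  (1,6):dx=+4,dy=-2->D; (1,7):dx=+6,dy=+7->C; (2,3):dx=+3,dy=+5->C; (2,4):dx=+4,dy=+7->C
  (2,5):dx=-6,dy=-1->C; (2,6):dx=-1,dy=-6->C; (2,7):dx=+1,dy=+3->C; (3,4):dx=+1,dy=+2->C
  (3,5):dx=-9,dy=-6->C; (3,6):dx=-4,dy=-11->C; (3,7):dx=-2,dy=-2->C; (4,5):dx=-10,dy=-8->C
  (4,6):dx=-5,dy=-13->C; (4,7):dx=-3,dy=-4->C; (5,6):dx=+5,dy=-5->D; (5,7):dx=+7,dy=+4->C
  (6,7):dx=+2,dy=+9->C
Step 2: C = 18, D = 3, total pairs = 21.
Step 3: tau = (C - D)/(n(n-1)/2) = (18 - 3)/21 = 0.714286.
Step 4: Exact two-sided p-value (enumerate n! = 5040 permutations of y under H0): p = 0.030159.
Step 5: alpha = 0.05. reject H0.

tau_b = 0.7143 (C=18, D=3), p = 0.030159, reject H0.


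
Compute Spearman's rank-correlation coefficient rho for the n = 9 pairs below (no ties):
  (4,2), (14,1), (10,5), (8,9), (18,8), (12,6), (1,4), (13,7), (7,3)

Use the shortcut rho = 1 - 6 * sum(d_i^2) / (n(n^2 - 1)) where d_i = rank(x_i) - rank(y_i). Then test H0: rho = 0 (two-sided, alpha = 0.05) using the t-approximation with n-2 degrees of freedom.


Step 1: Rank x and y separately (midranks; no ties here).
rank(x): 4->2, 14->8, 10->5, 8->4, 18->9, 12->6, 1->1, 13->7, 7->3
rank(y): 2->2, 1->1, 5->5, 9->9, 8->8, 6->6, 4->4, 7->7, 3->3
Step 2: d_i = R_x(i) - R_y(i); compute d_i^2.
  (2-2)^2=0, (8-1)^2=49, (5-5)^2=0, (4-9)^2=25, (9-8)^2=1, (6-6)^2=0, (1-4)^2=9, (7-7)^2=0, (3-3)^2=0
sum(d^2) = 84.
Step 3: rho = 1 - 6*84 / (9*(9^2 - 1)) = 1 - 504/720 = 0.300000.
Step 4: Under H0, t = rho * sqrt((n-2)/(1-rho^2)) = 0.8321 ~ t(7).
Step 5: Two-sided p-value from the t-distribution with 7 df = 0.432845.
Step 6: alpha = 0.05. fail to reject H0.

rho = 0.3000, p = 0.432845, fail to reject H0 at alpha = 0.05.


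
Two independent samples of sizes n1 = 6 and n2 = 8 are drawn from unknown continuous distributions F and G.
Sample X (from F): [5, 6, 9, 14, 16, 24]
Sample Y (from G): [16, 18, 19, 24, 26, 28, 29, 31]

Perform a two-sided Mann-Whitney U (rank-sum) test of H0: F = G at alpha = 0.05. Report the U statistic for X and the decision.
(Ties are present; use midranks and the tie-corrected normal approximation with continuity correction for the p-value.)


Step 1: Combine and sort all 14 observations; assign midranks.
sorted (value, group): (5,X), (6,X), (9,X), (14,X), (16,X), (16,Y), (18,Y), (19,Y), (24,X), (24,Y), (26,Y), (28,Y), (29,Y), (31,Y)
ranks: 5->1, 6->2, 9->3, 14->4, 16->5.5, 16->5.5, 18->7, 19->8, 24->9.5, 24->9.5, 26->11, 28->12, 29->13, 31->14
Step 2: Rank sum for X: R1 = 1 + 2 + 3 + 4 + 5.5 + 9.5 = 25.
Step 3: U_X = R1 - n1(n1+1)/2 = 25 - 6*7/2 = 25 - 21 = 4.
       U_Y = n1*n2 - U_X = 48 - 4 = 44.
Step 4: Ties are present, so use the tie-corrected normal approximation (with continuity correction) for the p-value.
Step 5: p-value = 0.011636; compare to alpha = 0.05. reject H0.

U_X = 4, p = 0.011636, reject H0 at alpha = 0.05.


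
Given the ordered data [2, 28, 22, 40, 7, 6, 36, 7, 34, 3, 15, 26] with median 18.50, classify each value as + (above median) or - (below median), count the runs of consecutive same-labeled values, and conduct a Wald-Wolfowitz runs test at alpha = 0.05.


Step 1: Compute median = 18.50; label A = above, B = below.
Labels in order: BAAABBABABBA  (n_A = 6, n_B = 6)
Step 2: Count runs R = 8.
Step 3: Under H0 (random ordering), E[R] = 2*n_A*n_B/(n_A+n_B) + 1 = 2*6*6/12 + 1 = 7.0000.
        Var[R] = 2*n_A*n_B*(2*n_A*n_B - n_A - n_B) / ((n_A+n_B)^2 * (n_A+n_B-1)) = 4320/1584 = 2.7273.
        SD[R] = 1.6514.
Step 4: Continuity-corrected z = (R - 0.5 - E[R]) / SD[R] = (8 - 0.5 - 7.0000) / 1.6514 = 0.3028.
Step 5: Two-sided p-value via normal approximation = 2*(1 - Phi(|z|)) = 0.762069.
Step 6: alpha = 0.05. fail to reject H0.

R = 8, z = 0.3028, p = 0.762069, fail to reject H0.


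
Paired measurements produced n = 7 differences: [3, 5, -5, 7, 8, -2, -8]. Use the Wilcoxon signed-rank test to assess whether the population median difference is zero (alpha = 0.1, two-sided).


Step 1: Drop any zero differences (none here) and take |d_i|.
|d| = [3, 5, 5, 7, 8, 2, 8]
Step 2: Midrank |d_i| (ties get averaged ranks).
ranks: |3|->2, |5|->3.5, |5|->3.5, |7|->5, |8|->6.5, |2|->1, |8|->6.5
Step 3: Attach original signs; sum ranks with positive sign and with negative sign.
W+ = 2 + 3.5 + 5 + 6.5 = 17
W- = 3.5 + 1 + 6.5 = 11
(Check: W+ + W- = 28 should equal n(n+1)/2 = 28.)
Step 4: Test statistic W = min(W+, W-) = 11.
Step 5: Ties in |d|, so use the tie-corrected normal approximation.
        E[W] = n(n+1)/4 = 7*8/4 = 14.
        Tie groups: |d|=5 (t=2), |d|=8 (t=2); sum(t^3 - t) = 12.
        Var[W] = n(n+1)(2n+1)/24 - sum(t^3-t)/48 = 840/24 - 12/48 = 34.75.
        z = (W - E[W]) / sqrt(Var[W]) = (11 - 14) / 5.8949 = -0.5089.
        Two-sided p = 2*Phi(z) = 0.610813.
Step 6: alpha = 0.1. fail to reject H0.

W+ = 17, W- = 11, W = min = 11, p = 0.610813, fail to reject H0.


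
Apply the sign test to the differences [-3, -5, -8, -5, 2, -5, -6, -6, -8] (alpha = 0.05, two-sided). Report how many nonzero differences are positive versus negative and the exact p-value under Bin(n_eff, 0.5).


Step 1: Discard zero differences. Original n = 9; n_eff = number of nonzero differences = 9.
Nonzero differences (with sign): -3, -5, -8, -5, +2, -5, -6, -6, -8
Step 2: Count signs: positive = 1, negative = 8.
Step 3: Under H0: P(positive) = 0.5, so the number of positives S ~ Bin(9, 0.5).
Step 4: Two-sided exact p-value = sum of Bin(9,0.5) probabilities at or below the observed probability = 0.039062.
Step 5: alpha = 0.05. reject H0.

n_eff = 9, pos = 1, neg = 8, p = 0.039062, reject H0.


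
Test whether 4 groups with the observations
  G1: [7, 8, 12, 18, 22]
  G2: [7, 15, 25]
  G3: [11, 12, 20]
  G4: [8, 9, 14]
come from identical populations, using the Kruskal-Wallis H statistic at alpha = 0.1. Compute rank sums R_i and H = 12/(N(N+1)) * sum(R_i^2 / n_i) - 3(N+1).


Step 1: Combine all N = 14 observations and assign midranks.
sorted (value, group, rank): (7,G1,1.5), (7,G2,1.5), (8,G1,3.5), (8,G4,3.5), (9,G4,5), (11,G3,6), (12,G1,7.5), (12,G3,7.5), (14,G4,9), (15,G2,10), (18,G1,11), (20,G3,12), (22,G1,13), (25,G2,14)
Step 2: Sum ranks within each group.
R_1 = 36.5 (n_1 = 5)
R_2 = 25.5 (n_2 = 3)
R_3 = 25.5 (n_3 = 3)
R_4 = 17.5 (n_4 = 3)
Step 3: H = 12/(N(N+1)) * sum(R_i^2/n_i) - 3(N+1)
     = 12/(14*15) * (36.5^2/5 + 25.5^2/3 + 25.5^2/3 + 17.5^2/3) - 3*15
     = 0.057143 * 802.033 - 45
     = 0.830476.
Step 4: Ties present; correction factor C = 1 - 18/(14^3 - 14) = 0.993407. Corrected H = 0.830476 / 0.993407 = 0.835988.
Step 5: Under H0, H ~ chi^2(3); p-value = 0.840841.
Step 6: alpha = 0.1. fail to reject H0.

H = 0.8360, df = 3, p = 0.840841, fail to reject H0.


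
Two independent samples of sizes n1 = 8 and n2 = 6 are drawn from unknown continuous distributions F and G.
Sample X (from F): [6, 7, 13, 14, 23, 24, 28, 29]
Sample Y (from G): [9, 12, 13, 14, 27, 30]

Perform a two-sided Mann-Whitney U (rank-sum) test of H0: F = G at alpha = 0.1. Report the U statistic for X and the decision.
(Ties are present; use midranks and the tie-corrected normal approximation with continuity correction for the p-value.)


Step 1: Combine and sort all 14 observations; assign midranks.
sorted (value, group): (6,X), (7,X), (9,Y), (12,Y), (13,X), (13,Y), (14,X), (14,Y), (23,X), (24,X), (27,Y), (28,X), (29,X), (30,Y)
ranks: 6->1, 7->2, 9->3, 12->4, 13->5.5, 13->5.5, 14->7.5, 14->7.5, 23->9, 24->10, 27->11, 28->12, 29->13, 30->14
Step 2: Rank sum for X: R1 = 1 + 2 + 5.5 + 7.5 + 9 + 10 + 12 + 13 = 60.
Step 3: U_X = R1 - n1(n1+1)/2 = 60 - 8*9/2 = 60 - 36 = 24.
       U_Y = n1*n2 - U_X = 48 - 24 = 24.
Step 4: Ties are present, so use the tie-corrected normal approximation (with continuity correction) for the p-value.
Step 5: p-value = 1.000000; compare to alpha = 0.1. fail to reject H0.

U_X = 24, p = 1.000000, fail to reject H0 at alpha = 0.1.


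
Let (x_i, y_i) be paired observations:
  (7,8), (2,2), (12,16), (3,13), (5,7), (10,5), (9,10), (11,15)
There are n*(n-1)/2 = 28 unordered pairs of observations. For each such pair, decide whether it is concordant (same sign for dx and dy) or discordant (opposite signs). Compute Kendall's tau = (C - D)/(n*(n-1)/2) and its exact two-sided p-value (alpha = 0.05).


Step 1: Enumerate the 28 unordered pairs (i,j) with i<j and classify each by sign(x_j-x_i) * sign(y_j-y_i).
  (1,2):dx=-5,dy=-6->C; (1,3):dx=+5,dy=+8->C; (1,4):dx=-4,dy=+5->D; (1,5):dx=-2,dy=-1->C
  (1,6):dx=+3,dy=-3->D; (1,7):dx=+2,dy=+2->C; (1,8):dx=+4,dy=+7->C; (2,3):dx=+10,dy=+14->C
  (2,4):dx=+1,dy=+11->C; (2,5):dx=+3,dy=+5->C; (2,6):dx=+8,dy=+3->C; (2,7):dx=+7,dy=+8->C
  (2,8):dx=+9,dy=+13->C; (3,4):dx=-9,dy=-3->C; (3,5):dx=-7,dy=-9->C; (3,6):dx=-2,dy=-11->C
  (3,7):dx=-3,dy=-6->C; (3,8):dx=-1,dy=-1->C; (4,5):dx=+2,dy=-6->D; (4,6):dx=+7,dy=-8->D
  (4,7):dx=+6,dy=-3->D; (4,8):dx=+8,dy=+2->C; (5,6):dx=+5,dy=-2->D; (5,7):dx=+4,dy=+3->C
  (5,8):dx=+6,dy=+8->C; (6,7):dx=-1,dy=+5->D; (6,8):dx=+1,dy=+10->C; (7,8):dx=+2,dy=+5->C
Step 2: C = 21, D = 7, total pairs = 28.
Step 3: tau = (C - D)/(n(n-1)/2) = (21 - 7)/28 = 0.500000.
Step 4: Exact two-sided p-value (enumerate n! = 40320 permutations of y under H0): p = 0.108681.
Step 5: alpha = 0.05. fail to reject H0.

tau_b = 0.5000 (C=21, D=7), p = 0.108681, fail to reject H0.


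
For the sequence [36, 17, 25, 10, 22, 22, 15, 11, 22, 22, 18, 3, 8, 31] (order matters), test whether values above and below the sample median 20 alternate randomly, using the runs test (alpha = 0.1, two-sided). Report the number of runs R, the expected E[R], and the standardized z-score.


Step 1: Compute median = 20; label A = above, B = below.
Labels in order: ABABAABBAABBBA  (n_A = 7, n_B = 7)
Step 2: Count runs R = 9.
Step 3: Under H0 (random ordering), E[R] = 2*n_A*n_B/(n_A+n_B) + 1 = 2*7*7/14 + 1 = 8.0000.
        Var[R] = 2*n_A*n_B*(2*n_A*n_B - n_A - n_B) / ((n_A+n_B)^2 * (n_A+n_B-1)) = 8232/2548 = 3.2308.
        SD[R] = 1.7974.
Step 4: Continuity-corrected z = (R - 0.5 - E[R]) / SD[R] = (9 - 0.5 - 8.0000) / 1.7974 = 0.2782.
Step 5: Two-sided p-value via normal approximation = 2*(1 - Phi(|z|)) = 0.780879.
Step 6: alpha = 0.1. fail to reject H0.

R = 9, z = 0.2782, p = 0.780879, fail to reject H0.


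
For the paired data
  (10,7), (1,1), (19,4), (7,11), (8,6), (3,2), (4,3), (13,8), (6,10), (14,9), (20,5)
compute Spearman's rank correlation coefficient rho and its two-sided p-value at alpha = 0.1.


Step 1: Rank x and y separately (midranks; no ties here).
rank(x): 10->7, 1->1, 19->10, 7->5, 8->6, 3->2, 4->3, 13->8, 6->4, 14->9, 20->11
rank(y): 7->7, 1->1, 4->4, 11->11, 6->6, 2->2, 3->3, 8->8, 10->10, 9->9, 5->5
Step 2: d_i = R_x(i) - R_y(i); compute d_i^2.
  (7-7)^2=0, (1-1)^2=0, (10-4)^2=36, (5-11)^2=36, (6-6)^2=0, (2-2)^2=0, (3-3)^2=0, (8-8)^2=0, (4-10)^2=36, (9-9)^2=0, (11-5)^2=36
sum(d^2) = 144.
Step 3: rho = 1 - 6*144 / (11*(11^2 - 1)) = 1 - 864/1320 = 0.345455.
Step 4: Under H0, t = rho * sqrt((n-2)/(1-rho^2)) = 1.1044 ~ t(9).
Step 5: Two-sided p-value from the t-distribution with 9 df = 0.298089.
Step 6: alpha = 0.1. fail to reject H0.

rho = 0.3455, p = 0.298089, fail to reject H0 at alpha = 0.1.


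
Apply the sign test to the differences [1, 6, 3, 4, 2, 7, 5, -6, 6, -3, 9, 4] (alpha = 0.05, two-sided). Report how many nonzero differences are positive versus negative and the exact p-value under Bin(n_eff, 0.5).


Step 1: Discard zero differences. Original n = 12; n_eff = number of nonzero differences = 12.
Nonzero differences (with sign): +1, +6, +3, +4, +2, +7, +5, -6, +6, -3, +9, +4
Step 2: Count signs: positive = 10, negative = 2.
Step 3: Under H0: P(positive) = 0.5, so the number of positives S ~ Bin(12, 0.5).
Step 4: Two-sided exact p-value = sum of Bin(12,0.5) probabilities at or below the observed probability = 0.038574.
Step 5: alpha = 0.05. reject H0.

n_eff = 12, pos = 10, neg = 2, p = 0.038574, reject H0.


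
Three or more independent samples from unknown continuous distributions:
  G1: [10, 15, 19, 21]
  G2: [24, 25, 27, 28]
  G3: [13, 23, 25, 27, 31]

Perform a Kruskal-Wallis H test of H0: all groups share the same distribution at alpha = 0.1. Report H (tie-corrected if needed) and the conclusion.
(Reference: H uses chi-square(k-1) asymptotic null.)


Step 1: Combine all N = 13 observations and assign midranks.
sorted (value, group, rank): (10,G1,1), (13,G3,2), (15,G1,3), (19,G1,4), (21,G1,5), (23,G3,6), (24,G2,7), (25,G2,8.5), (25,G3,8.5), (27,G2,10.5), (27,G3,10.5), (28,G2,12), (31,G3,13)
Step 2: Sum ranks within each group.
R_1 = 13 (n_1 = 4)
R_2 = 38 (n_2 = 4)
R_3 = 40 (n_3 = 5)
Step 3: H = 12/(N(N+1)) * sum(R_i^2/n_i) - 3(N+1)
     = 12/(13*14) * (13^2/4 + 38^2/4 + 40^2/5) - 3*14
     = 0.065934 * 723.25 - 42
     = 5.686813.
Step 4: Ties present; correction factor C = 1 - 12/(13^3 - 13) = 0.994505. Corrected H = 5.686813 / 0.994505 = 5.718232.
Step 5: Under H0, H ~ chi^2(2); p-value = 0.057319.
Step 6: alpha = 0.1. reject H0.

H = 5.7182, df = 2, p = 0.057319, reject H0.


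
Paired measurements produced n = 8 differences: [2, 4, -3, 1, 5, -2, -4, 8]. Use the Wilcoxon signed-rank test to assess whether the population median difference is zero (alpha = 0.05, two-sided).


Step 1: Drop any zero differences (none here) and take |d_i|.
|d| = [2, 4, 3, 1, 5, 2, 4, 8]
Step 2: Midrank |d_i| (ties get averaged ranks).
ranks: |2|->2.5, |4|->5.5, |3|->4, |1|->1, |5|->7, |2|->2.5, |4|->5.5, |8|->8
Step 3: Attach original signs; sum ranks with positive sign and with negative sign.
W+ = 2.5 + 5.5 + 1 + 7 + 8 = 24
W- = 4 + 2.5 + 5.5 = 12
(Check: W+ + W- = 36 should equal n(n+1)/2 = 36.)
Step 4: Test statistic W = min(W+, W-) = 12.
Step 5: Ties in |d|, so use the tie-corrected normal approximation.
        E[W] = n(n+1)/4 = 8*9/4 = 18.
        Tie groups: |d|=2 (t=2), |d|=4 (t=2); sum(t^3 - t) = 12.
        Var[W] = n(n+1)(2n+1)/24 - sum(t^3-t)/48 = 1224/24 - 12/48 = 50.75.
        z = (W - E[W]) / sqrt(Var[W]) = (12 - 18) / 7.1239 = -0.8422.
        Two-sided p = 2*Phi(z) = 0.399656.
Step 6: alpha = 0.05. fail to reject H0.

W+ = 24, W- = 12, W = min = 12, p = 0.399656, fail to reject H0.


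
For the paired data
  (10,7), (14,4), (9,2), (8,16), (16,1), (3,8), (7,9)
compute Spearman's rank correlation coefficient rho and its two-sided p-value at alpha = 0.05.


Step 1: Rank x and y separately (midranks; no ties here).
rank(x): 10->5, 14->6, 9->4, 8->3, 16->7, 3->1, 7->2
rank(y): 7->4, 4->3, 2->2, 16->7, 1->1, 8->5, 9->6
Step 2: d_i = R_x(i) - R_y(i); compute d_i^2.
  (5-4)^2=1, (6-3)^2=9, (4-2)^2=4, (3-7)^2=16, (7-1)^2=36, (1-5)^2=16, (2-6)^2=16
sum(d^2) = 98.
Step 3: rho = 1 - 6*98 / (7*(7^2 - 1)) = 1 - 588/336 = -0.750000.
Step 4: Under H0, t = rho * sqrt((n-2)/(1-rho^2)) = -2.5355 ~ t(5).
Step 5: Two-sided p-value from the t-distribution with 5 df = 0.052181.
Step 6: alpha = 0.05. fail to reject H0.

rho = -0.7500, p = 0.052181, fail to reject H0 at alpha = 0.05.


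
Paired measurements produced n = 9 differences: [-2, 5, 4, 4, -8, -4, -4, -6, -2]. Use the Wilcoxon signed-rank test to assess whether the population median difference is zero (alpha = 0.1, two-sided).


Step 1: Drop any zero differences (none here) and take |d_i|.
|d| = [2, 5, 4, 4, 8, 4, 4, 6, 2]
Step 2: Midrank |d_i| (ties get averaged ranks).
ranks: |2|->1.5, |5|->7, |4|->4.5, |4|->4.5, |8|->9, |4|->4.5, |4|->4.5, |6|->8, |2|->1.5
Step 3: Attach original signs; sum ranks with positive sign and with negative sign.
W+ = 7 + 4.5 + 4.5 = 16
W- = 1.5 + 9 + 4.5 + 4.5 + 8 + 1.5 = 29
(Check: W+ + W- = 45 should equal n(n+1)/2 = 45.)
Step 4: Test statistic W = min(W+, W-) = 16.
Step 5: Ties in |d|, so use the tie-corrected normal approximation.
        E[W] = n(n+1)/4 = 9*10/4 = 22.5.
        Tie groups: |d|=2 (t=2), |d|=4 (t=4); sum(t^3 - t) = 66.
        Var[W] = n(n+1)(2n+1)/24 - sum(t^3-t)/48 = 1710/24 - 66/48 = 69.875.
        z = (W - E[W]) / sqrt(Var[W]) = (16 - 22.5) / 8.3591 = -0.7776.
        Two-sided p = 2*Phi(z) = 0.436809.
Step 6: alpha = 0.1. fail to reject H0.

W+ = 16, W- = 29, W = min = 16, p = 0.436809, fail to reject H0.


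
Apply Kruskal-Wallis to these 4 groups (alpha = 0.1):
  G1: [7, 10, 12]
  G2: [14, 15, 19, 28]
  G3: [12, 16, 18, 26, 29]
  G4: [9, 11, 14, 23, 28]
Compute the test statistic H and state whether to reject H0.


Step 1: Combine all N = 17 observations and assign midranks.
sorted (value, group, rank): (7,G1,1), (9,G4,2), (10,G1,3), (11,G4,4), (12,G1,5.5), (12,G3,5.5), (14,G2,7.5), (14,G4,7.5), (15,G2,9), (16,G3,10), (18,G3,11), (19,G2,12), (23,G4,13), (26,G3,14), (28,G2,15.5), (28,G4,15.5), (29,G3,17)
Step 2: Sum ranks within each group.
R_1 = 9.5 (n_1 = 3)
R_2 = 44 (n_2 = 4)
R_3 = 57.5 (n_3 = 5)
R_4 = 42 (n_4 = 5)
Step 3: H = 12/(N(N+1)) * sum(R_i^2/n_i) - 3(N+1)
     = 12/(17*18) * (9.5^2/3 + 44^2/4 + 57.5^2/5 + 42^2/5) - 3*18
     = 0.039216 * 1528.13 - 54
     = 5.926797.
Step 4: Ties present; correction factor C = 1 - 18/(17^3 - 17) = 0.996324. Corrected H = 5.926797 / 0.996324 = 5.948667.
Step 5: Under H0, H ~ chi^2(3); p-value = 0.114135.
Step 6: alpha = 0.1. fail to reject H0.

H = 5.9487, df = 3, p = 0.114135, fail to reject H0.


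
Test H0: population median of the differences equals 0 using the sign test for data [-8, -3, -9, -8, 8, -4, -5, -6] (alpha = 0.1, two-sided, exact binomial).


Step 1: Discard zero differences. Original n = 8; n_eff = number of nonzero differences = 8.
Nonzero differences (with sign): -8, -3, -9, -8, +8, -4, -5, -6
Step 2: Count signs: positive = 1, negative = 7.
Step 3: Under H0: P(positive) = 0.5, so the number of positives S ~ Bin(8, 0.5).
Step 4: Two-sided exact p-value = sum of Bin(8,0.5) probabilities at or below the observed probability = 0.070312.
Step 5: alpha = 0.1. reject H0.

n_eff = 8, pos = 1, neg = 7, p = 0.070312, reject H0.


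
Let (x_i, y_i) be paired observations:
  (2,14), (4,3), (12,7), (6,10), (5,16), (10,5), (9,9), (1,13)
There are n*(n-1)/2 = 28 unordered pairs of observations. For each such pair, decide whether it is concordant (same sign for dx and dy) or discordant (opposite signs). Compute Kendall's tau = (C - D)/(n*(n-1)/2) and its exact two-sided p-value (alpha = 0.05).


Step 1: Enumerate the 28 unordered pairs (i,j) with i<j and classify each by sign(x_j-x_i) * sign(y_j-y_i).
  (1,2):dx=+2,dy=-11->D; (1,3):dx=+10,dy=-7->D; (1,4):dx=+4,dy=-4->D; (1,5):dx=+3,dy=+2->C
  (1,6):dx=+8,dy=-9->D; (1,7):dx=+7,dy=-5->D; (1,8):dx=-1,dy=-1->C; (2,3):dx=+8,dy=+4->C
  (2,4):dx=+2,dy=+7->C; (2,5):dx=+1,dy=+13->C; (2,6):dx=+6,dy=+2->C; (2,7):dx=+5,dy=+6->C
  (2,8):dx=-3,dy=+10->D; (3,4):dx=-6,dy=+3->D; (3,5):dx=-7,dy=+9->D; (3,6):dx=-2,dy=-2->C
  (3,7):dx=-3,dy=+2->D; (3,8):dx=-11,dy=+6->D; (4,5):dx=-1,dy=+6->D; (4,6):dx=+4,dy=-5->D
  (4,7):dx=+3,dy=-1->D; (4,8):dx=-5,dy=+3->D; (5,6):dx=+5,dy=-11->D; (5,7):dx=+4,dy=-7->D
  (5,8):dx=-4,dy=-3->C; (6,7):dx=-1,dy=+4->D; (6,8):dx=-9,dy=+8->D; (7,8):dx=-8,dy=+4->D
Step 2: C = 9, D = 19, total pairs = 28.
Step 3: tau = (C - D)/(n(n-1)/2) = (9 - 19)/28 = -0.357143.
Step 4: Exact two-sided p-value (enumerate n! = 40320 permutations of y under H0): p = 0.275099.
Step 5: alpha = 0.05. fail to reject H0.

tau_b = -0.3571 (C=9, D=19), p = 0.275099, fail to reject H0.
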